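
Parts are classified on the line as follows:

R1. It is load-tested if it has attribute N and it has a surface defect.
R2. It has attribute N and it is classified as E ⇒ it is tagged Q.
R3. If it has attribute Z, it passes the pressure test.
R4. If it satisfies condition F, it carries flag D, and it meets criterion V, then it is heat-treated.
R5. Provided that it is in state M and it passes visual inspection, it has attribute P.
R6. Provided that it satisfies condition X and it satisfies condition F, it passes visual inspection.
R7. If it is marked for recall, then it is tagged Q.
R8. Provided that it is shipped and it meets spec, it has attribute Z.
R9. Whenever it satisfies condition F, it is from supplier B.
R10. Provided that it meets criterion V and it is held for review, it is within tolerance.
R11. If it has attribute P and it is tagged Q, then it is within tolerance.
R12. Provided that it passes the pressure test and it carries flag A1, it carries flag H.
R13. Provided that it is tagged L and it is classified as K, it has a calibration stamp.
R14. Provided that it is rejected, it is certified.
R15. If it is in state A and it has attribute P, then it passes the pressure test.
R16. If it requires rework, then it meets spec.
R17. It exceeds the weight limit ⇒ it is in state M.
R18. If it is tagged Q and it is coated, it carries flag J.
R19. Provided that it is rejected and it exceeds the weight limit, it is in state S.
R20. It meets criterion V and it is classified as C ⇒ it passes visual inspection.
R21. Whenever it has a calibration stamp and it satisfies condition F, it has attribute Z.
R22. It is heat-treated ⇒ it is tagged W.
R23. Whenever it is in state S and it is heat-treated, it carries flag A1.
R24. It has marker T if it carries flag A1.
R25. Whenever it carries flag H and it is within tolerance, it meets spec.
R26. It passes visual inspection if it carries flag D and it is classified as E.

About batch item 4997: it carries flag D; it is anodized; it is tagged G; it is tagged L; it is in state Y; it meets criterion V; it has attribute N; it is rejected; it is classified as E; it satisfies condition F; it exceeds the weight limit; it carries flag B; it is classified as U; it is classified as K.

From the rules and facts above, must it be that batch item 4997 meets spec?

By R2 (it has attribute N, it is classified as E): it is tagged Q.
By R4 (it satisfies condition F, it carries flag D, it meets criterion V): it is heat-treated.
By R13 (it is tagged L, it is classified as K): it has a calibration stamp.
By R17 (it exceeds the weight limit): it is in state M.
By R19 (it is rejected, it exceeds the weight limit): it is in state S.
By R21 (it has a calibration stamp, it satisfies condition F): it has attribute Z.
By R23 (it is in state S, it is heat-treated): it carries flag A1.
By R26 (it carries flag D, it is classified as E): it passes visual inspection.
By R3 (it has attribute Z): it passes the pressure test.
By R5 (it is in state M, it passes visual inspection): it has attribute P.
By R11 (it has attribute P, it is tagged Q): it is within tolerance.
By R12 (it passes the pressure test, it carries flag A1): it carries flag H.
By R25 (it carries flag H, it is within tolerance): it meets spec.

Yes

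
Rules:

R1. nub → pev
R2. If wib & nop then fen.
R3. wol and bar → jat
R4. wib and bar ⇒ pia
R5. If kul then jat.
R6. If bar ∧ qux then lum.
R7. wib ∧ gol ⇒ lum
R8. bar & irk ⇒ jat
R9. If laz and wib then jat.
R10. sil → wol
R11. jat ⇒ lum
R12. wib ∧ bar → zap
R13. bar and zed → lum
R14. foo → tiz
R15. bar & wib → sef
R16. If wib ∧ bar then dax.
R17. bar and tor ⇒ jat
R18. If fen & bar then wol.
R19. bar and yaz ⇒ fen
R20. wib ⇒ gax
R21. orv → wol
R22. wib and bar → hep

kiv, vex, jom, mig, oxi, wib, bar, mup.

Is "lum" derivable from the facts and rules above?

Forward chaining from the given facts derives: pia, zap, sef, dax, gax, hep.
Rules concluding lum: R6 needs qux; R7 needs gol; R11 needs jat; R13 needs zed — none of these are established.

No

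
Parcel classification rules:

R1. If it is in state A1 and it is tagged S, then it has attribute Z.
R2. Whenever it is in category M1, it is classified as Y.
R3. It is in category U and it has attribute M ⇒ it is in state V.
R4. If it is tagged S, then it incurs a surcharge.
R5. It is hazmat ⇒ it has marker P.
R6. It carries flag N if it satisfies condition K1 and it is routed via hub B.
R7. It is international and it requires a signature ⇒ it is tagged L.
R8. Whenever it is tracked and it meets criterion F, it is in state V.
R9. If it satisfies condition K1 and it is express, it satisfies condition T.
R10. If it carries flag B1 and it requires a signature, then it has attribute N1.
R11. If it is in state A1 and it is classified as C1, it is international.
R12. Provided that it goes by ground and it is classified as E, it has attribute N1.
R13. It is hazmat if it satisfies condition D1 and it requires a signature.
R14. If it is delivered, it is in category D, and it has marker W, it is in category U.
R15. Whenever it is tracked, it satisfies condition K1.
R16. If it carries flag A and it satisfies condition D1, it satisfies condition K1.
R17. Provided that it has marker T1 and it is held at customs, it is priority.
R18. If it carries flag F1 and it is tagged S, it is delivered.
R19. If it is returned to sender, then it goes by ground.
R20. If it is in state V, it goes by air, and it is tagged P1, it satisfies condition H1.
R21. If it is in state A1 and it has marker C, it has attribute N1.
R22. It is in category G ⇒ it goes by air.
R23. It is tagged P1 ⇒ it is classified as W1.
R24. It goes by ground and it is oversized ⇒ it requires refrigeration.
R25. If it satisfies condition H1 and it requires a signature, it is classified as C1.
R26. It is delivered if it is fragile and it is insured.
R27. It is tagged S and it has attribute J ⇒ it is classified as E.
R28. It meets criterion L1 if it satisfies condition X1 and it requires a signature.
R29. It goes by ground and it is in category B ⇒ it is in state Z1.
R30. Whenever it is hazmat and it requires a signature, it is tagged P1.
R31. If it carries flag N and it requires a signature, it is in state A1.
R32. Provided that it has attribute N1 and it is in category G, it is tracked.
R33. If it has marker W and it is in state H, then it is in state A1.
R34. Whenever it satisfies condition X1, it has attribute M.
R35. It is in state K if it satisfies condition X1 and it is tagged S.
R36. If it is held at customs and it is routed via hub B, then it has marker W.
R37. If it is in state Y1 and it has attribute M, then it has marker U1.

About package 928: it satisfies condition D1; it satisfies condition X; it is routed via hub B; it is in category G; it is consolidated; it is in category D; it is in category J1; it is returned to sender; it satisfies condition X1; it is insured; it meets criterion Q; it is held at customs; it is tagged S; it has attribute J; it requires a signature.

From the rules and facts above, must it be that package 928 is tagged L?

No

Forward chaining from the given facts derives: incurs a surcharge, is hazmat, goes by ground, goes by air, is classified as E, meets criterion L1, is tagged P1, has attribute M, is in state K, has marker W, has marker P, has attribute N1, is classified as W1, is tracked, satisfies condition K1, carries flag N, is in state A1, has attribute Z.
The only rule concluding "it is tagged L" is R7, which needs "it is international"; that is never established.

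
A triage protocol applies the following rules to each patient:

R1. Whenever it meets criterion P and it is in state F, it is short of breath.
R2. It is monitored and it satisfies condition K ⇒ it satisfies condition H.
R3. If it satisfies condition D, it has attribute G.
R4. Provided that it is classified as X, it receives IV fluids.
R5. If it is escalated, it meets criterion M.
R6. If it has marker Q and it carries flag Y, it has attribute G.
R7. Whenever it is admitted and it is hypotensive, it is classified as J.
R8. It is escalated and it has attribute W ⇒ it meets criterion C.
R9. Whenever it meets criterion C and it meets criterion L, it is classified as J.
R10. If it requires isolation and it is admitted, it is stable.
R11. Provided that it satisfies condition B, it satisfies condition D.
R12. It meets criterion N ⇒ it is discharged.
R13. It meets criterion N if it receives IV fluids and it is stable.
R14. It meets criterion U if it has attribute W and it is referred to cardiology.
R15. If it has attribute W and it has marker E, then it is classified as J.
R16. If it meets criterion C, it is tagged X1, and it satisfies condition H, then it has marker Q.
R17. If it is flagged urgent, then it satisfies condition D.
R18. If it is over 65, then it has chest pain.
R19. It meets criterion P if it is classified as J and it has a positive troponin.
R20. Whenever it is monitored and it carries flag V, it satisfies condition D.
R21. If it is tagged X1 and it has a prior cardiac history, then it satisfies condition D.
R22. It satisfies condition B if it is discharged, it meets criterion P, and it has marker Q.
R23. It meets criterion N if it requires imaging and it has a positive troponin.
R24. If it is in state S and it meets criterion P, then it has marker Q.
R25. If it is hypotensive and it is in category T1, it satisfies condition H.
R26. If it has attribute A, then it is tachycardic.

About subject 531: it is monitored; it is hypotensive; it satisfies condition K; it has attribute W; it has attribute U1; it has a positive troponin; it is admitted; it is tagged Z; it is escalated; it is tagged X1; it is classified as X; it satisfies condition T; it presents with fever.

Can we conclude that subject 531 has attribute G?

No

Forward chaining from the given facts derives: satisfies condition H, receives IV fluids, meets criterion M, is classified as J, meets criterion C, has marker Q, meets criterion P.
Rules concluding "it has attribute G": R3 needs "it satisfies condition D"; R6 needs "it carries flag Y" — none of these are established.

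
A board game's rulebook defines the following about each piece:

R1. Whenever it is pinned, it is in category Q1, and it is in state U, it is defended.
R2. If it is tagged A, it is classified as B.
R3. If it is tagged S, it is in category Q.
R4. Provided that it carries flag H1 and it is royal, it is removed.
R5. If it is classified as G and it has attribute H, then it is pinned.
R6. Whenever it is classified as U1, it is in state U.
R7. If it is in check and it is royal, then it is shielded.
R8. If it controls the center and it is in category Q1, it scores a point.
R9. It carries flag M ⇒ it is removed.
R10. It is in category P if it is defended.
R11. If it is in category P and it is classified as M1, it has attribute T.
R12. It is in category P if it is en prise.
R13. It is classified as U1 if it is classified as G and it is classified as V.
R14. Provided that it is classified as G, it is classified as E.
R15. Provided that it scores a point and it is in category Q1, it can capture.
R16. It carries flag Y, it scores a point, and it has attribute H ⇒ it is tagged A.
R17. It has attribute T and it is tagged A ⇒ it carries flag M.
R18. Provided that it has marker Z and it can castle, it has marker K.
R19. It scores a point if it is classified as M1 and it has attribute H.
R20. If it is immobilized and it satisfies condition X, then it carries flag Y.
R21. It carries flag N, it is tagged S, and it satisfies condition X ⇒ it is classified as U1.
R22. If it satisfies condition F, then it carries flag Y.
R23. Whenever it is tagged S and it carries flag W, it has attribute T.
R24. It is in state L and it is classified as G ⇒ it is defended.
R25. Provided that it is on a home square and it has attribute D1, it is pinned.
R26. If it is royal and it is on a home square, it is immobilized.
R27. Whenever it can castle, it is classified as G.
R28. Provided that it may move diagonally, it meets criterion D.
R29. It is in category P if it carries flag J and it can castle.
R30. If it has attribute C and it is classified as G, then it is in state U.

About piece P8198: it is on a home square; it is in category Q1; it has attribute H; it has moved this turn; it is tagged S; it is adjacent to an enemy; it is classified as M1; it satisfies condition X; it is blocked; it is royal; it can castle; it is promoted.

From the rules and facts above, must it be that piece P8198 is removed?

Forward chaining from the given facts derives: is in category Q, scores a point, is immobilized, is classified as G, is pinned, is classified as E, can capture, carries flag Y, is tagged A, is classified as B.
Rules concluding "it is removed": R4 needs "it carries flag H1"; R9 needs "it carries flag M" — none of these are established.

No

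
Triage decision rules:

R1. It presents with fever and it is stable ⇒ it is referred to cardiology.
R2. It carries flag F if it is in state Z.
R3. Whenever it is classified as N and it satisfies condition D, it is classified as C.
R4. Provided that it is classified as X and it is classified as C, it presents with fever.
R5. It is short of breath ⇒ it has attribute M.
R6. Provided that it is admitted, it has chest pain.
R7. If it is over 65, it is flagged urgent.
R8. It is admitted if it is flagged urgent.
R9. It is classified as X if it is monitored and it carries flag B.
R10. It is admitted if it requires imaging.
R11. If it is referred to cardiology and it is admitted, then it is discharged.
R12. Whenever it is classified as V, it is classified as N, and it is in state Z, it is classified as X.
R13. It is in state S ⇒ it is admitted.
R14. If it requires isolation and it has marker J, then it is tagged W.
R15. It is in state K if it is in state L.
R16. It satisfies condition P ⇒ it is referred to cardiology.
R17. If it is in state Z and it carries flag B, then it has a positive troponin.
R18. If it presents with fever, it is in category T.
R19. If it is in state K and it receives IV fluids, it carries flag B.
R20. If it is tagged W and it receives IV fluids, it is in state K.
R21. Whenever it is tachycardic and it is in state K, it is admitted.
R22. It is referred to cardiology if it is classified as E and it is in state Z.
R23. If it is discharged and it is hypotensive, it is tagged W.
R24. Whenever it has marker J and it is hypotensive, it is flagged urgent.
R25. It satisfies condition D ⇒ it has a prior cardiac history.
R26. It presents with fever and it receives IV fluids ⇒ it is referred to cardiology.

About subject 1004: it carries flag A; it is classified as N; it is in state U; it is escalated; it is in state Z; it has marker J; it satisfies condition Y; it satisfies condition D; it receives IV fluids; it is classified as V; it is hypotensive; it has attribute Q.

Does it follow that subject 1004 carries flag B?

Yes

By R3 (it is classified as N, it satisfies condition D): it is classified as C.
By R12 (it is classified as V, it is classified as N, it is in state Z): it is classified as X.
By R24 (it has marker J, it is hypotensive): it is flagged urgent.
By R4 (it is classified as X, it is classified as C): it presents with fever.
By R8 (it is flagged urgent): it is admitted.
By R26 (it presents with fever, it receives IV fluids): it is referred to cardiology.
By R11 (it is referred to cardiology, it is admitted): it is discharged.
By R23 (it is discharged, it is hypotensive): it is tagged W.
By R20 (it is tagged W, it receives IV fluids): it is in state K.
By R19 (it is in state K, it receives IV fluids): it carries flag B.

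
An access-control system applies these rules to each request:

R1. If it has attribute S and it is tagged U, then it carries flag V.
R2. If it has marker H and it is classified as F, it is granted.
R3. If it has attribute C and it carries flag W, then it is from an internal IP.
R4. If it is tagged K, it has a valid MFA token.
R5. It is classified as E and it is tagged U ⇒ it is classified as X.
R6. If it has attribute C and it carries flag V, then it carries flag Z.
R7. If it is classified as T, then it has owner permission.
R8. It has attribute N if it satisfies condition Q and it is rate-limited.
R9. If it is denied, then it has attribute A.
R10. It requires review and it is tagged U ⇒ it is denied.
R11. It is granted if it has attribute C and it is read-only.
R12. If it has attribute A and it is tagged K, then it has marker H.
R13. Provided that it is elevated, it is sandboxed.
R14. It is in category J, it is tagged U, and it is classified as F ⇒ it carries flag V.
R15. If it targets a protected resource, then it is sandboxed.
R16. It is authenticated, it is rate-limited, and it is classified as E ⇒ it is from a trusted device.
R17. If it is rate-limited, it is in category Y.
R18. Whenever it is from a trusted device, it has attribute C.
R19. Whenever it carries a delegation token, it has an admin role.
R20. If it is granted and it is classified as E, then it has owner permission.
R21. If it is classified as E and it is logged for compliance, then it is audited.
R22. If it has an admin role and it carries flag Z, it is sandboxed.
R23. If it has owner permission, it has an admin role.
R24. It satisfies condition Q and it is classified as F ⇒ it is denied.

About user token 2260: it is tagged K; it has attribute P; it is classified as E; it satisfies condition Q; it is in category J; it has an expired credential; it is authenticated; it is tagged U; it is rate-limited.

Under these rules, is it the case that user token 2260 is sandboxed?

No

Forward chaining from the given facts derives: has a valid MFA token, is classified as X, has attribute N, is from a trusted device, is in category Y, has attribute C.
Rules concluding "it is sandboxed": R13 needs "it is elevated"; R15 needs "it targets a protected resource"; R22 needs "it has an admin role" — none of these are established.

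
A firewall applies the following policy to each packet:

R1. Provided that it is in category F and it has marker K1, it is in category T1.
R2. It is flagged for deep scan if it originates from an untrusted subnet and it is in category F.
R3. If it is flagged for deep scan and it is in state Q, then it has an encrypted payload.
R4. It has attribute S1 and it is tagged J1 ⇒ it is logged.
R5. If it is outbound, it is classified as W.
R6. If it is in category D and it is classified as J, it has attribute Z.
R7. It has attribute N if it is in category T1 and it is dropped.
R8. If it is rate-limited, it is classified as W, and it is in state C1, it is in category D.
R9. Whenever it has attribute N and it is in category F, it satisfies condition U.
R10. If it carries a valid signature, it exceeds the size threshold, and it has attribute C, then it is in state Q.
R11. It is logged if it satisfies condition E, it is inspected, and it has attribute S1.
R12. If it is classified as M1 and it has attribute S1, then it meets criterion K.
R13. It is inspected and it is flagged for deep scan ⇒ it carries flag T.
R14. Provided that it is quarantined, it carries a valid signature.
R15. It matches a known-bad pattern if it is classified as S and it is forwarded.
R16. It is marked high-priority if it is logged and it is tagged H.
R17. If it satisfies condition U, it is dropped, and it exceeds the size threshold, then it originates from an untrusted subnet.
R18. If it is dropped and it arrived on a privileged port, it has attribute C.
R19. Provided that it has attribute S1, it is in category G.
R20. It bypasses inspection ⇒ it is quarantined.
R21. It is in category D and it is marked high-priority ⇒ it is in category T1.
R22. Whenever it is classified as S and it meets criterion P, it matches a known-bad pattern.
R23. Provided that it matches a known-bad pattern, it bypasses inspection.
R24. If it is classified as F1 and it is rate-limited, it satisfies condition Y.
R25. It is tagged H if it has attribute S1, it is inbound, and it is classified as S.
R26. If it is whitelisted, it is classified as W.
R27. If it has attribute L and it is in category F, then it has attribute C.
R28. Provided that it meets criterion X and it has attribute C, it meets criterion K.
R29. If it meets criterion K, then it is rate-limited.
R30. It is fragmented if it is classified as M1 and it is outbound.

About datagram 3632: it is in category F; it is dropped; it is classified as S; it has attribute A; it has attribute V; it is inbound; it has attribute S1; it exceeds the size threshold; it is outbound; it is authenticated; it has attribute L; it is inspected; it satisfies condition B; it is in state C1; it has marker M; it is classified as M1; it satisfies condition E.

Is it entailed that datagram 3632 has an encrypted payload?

No

Forward chaining from the given facts derives: is classified as W, is logged, meets criterion K, is in category G, is tagged H, has attribute C, is rate-limited, is fragmented, is in category D, is marked high-priority, is in category T1, has attribute N, satisfies condition U, originates from an untrusted subnet, is flagged for deep scan, carries flag T.
The only rule concluding "it has an encrypted payload" is R3, which needs "it is in state Q"; that is never established.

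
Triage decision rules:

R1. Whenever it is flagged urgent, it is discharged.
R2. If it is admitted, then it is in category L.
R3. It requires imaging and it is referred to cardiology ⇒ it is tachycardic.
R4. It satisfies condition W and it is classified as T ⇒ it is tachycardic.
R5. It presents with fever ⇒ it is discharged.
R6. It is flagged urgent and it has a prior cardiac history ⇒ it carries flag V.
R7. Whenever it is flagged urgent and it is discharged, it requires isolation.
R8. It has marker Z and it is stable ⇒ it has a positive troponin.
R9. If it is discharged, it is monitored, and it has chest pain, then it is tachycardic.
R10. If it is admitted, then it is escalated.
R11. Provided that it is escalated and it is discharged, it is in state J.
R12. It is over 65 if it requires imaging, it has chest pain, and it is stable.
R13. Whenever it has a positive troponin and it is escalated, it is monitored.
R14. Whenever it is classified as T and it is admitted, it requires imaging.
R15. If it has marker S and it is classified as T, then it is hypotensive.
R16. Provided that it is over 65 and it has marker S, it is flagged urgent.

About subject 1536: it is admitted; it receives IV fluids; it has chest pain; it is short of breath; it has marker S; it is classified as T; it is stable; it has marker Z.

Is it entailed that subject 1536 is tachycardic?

By R8 (it has marker Z, it is stable): it has a positive troponin.
By R10 (it is admitted): it is escalated.
By R13 (it has a positive troponin, it is escalated): it is monitored.
By R14 (it is classified as T, it is admitted): it requires imaging.
By R12 (it requires imaging, it has chest pain, it is stable): it is over 65.
By R16 (it is over 65, it has marker S): it is flagged urgent.
By R1 (it is flagged urgent): it is discharged.
By R9 (it is discharged, it is monitored, it has chest pain): it is tachycardic.

Yes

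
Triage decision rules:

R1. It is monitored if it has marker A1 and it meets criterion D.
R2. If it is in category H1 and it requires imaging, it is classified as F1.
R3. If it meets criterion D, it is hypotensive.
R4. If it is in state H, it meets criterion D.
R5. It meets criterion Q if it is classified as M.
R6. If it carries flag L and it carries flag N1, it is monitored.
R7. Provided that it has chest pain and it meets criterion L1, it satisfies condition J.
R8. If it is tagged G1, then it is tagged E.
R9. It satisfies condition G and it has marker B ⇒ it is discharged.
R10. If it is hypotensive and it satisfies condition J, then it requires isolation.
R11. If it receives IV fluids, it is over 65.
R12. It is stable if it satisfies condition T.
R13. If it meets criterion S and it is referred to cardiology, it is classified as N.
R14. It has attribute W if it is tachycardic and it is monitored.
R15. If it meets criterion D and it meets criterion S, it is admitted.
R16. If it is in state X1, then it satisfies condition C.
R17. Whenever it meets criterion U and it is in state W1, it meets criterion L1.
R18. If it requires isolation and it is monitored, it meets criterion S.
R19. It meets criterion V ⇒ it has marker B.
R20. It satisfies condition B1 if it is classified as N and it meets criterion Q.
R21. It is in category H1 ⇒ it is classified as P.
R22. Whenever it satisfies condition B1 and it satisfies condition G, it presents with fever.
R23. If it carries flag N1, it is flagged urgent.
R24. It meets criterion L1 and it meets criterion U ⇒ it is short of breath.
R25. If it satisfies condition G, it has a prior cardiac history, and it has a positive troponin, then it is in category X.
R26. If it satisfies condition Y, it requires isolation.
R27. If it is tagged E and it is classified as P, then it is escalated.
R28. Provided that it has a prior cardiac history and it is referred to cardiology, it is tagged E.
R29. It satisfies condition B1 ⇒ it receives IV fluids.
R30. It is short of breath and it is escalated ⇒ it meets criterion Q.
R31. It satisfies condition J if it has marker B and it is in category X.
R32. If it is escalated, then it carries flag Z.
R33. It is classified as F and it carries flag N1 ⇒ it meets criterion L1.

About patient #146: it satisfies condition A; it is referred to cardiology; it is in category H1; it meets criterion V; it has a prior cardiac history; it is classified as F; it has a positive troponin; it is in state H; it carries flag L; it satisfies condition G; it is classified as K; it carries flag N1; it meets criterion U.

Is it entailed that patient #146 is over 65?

Yes

By R4 (it is in state H): it meets criterion D.
By R6 (it carries flag L, it carries flag N1): it is monitored.
By R19 (it meets criterion V): it has marker B.
By R21 (it is in category H1): it is classified as P.
By R25 (it satisfies condition G, it has a prior cardiac history, it has a positive troponin): it is in category X.
By R28 (it has a prior cardiac history, it is referred to cardiology): it is tagged E.
By R31 (it has marker B, it is in category X): it satisfies condition J.
By R33 (it is classified as F, it carries flag N1): it meets criterion L1.
By R3 (it meets criterion D): it is hypotensive.
By R10 (it is hypotensive, it satisfies condition J): it requires isolation.
By R18 (it requires isolation, it is monitored): it meets criterion S.
By R24 (it meets criterion L1, it meets criterion U): it is short of breath.
By R27 (it is tagged E, it is classified as P): it is escalated.
By R30 (it is short of breath, it is escalated): it meets criterion Q.
By R13 (it meets criterion S, it is referred to cardiology): it is classified as N.
By R20 (it is classified as N, it meets criterion Q): it satisfies condition B1.
By R29 (it satisfies condition B1): it receives IV fluids.
By R11 (it receives IV fluids): it is over 65.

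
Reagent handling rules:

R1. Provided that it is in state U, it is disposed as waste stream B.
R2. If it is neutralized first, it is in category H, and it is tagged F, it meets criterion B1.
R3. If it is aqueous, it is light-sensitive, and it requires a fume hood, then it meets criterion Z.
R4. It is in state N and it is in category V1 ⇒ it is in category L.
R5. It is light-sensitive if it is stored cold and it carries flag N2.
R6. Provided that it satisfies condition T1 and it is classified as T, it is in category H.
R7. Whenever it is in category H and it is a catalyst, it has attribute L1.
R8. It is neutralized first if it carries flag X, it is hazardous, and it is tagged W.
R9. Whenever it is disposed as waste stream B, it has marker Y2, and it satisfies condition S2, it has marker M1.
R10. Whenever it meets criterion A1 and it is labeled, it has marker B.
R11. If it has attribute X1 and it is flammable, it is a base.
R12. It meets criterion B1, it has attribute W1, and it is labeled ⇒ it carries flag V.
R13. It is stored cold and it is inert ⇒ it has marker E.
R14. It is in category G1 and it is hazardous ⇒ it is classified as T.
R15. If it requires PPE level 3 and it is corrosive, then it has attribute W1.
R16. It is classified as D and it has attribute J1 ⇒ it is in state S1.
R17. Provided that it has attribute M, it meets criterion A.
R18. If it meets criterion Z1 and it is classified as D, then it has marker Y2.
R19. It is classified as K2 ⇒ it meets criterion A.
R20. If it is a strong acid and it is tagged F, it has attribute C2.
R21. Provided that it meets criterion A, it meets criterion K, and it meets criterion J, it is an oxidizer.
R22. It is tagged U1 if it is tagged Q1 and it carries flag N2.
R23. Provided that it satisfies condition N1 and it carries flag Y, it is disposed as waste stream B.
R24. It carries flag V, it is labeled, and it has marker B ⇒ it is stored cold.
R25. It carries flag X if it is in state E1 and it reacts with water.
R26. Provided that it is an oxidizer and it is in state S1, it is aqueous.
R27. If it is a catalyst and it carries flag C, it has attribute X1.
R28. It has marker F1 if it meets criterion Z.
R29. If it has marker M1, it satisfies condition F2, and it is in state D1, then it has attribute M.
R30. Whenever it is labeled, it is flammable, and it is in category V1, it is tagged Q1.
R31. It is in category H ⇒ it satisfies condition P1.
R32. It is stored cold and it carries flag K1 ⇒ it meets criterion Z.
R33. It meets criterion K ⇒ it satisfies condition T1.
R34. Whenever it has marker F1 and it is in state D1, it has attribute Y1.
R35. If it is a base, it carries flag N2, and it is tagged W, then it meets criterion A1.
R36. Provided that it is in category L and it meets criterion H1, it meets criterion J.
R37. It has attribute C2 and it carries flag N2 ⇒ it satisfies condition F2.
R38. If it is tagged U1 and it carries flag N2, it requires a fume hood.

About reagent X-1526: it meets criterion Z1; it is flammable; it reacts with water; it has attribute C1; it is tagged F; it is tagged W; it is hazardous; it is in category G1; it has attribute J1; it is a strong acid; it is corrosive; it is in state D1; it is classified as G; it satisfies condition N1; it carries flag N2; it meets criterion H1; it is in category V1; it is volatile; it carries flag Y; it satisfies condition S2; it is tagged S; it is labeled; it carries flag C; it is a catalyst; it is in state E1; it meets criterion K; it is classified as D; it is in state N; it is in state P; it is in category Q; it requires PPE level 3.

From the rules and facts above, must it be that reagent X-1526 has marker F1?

Yes

By R4 (it is in state N, it is in category V1): it is in category L.
By R14 (it is in category G1, it is hazardous): it is classified as T.
By R15 (it requires PPE level 3, it is corrosive): it has attribute W1.
By R16 (it is classified as D, it has attribute J1): it is in state S1.
By R18 (it meets criterion Z1, it is classified as D): it has marker Y2.
By R20 (it is a strong acid, it is tagged F): it has attribute C2.
By R23 (it satisfies condition N1, it carries flag Y): it is disposed as waste stream B.
By R25 (it is in state E1, it reacts with water): it carries flag X.
By R27 (it is a catalyst, it carries flag C): it has attribute X1.
By R30 (it is labeled, it is flammable, it is in category V1): it is tagged Q1.
By R33 (it meets criterion K): it satisfies condition T1.
By R36 (it is in category L, it meets criterion H1): it meets criterion J.
By R37 (it has attribute C2, it carries flag N2): it satisfies condition F2.
By R6 (it satisfies condition T1, it is classified as T): it is in category H.
By R8 (it carries flag X, it is hazardous, it is tagged W): it is neutralized first.
By R9 (it is disposed as waste stream B, it has marker Y2, it satisfies condition S2): it has marker M1.
By R11 (it has attribute X1, it is flammable): it is a base.
By R22 (it is tagged Q1, it carries flag N2): it is tagged U1.
By R29 (it has marker M1, it satisfies condition F2, it is in state D1): it has attribute M.
By R35 (it is a base, it carries flag N2, it is tagged W): it meets criterion A1.
By R38 (it is tagged U1, it carries flag N2): it requires a fume hood.
By R2 (it is neutralized first, it is in category H, it is tagged F): it meets criterion B1.
By R10 (it meets criterion A1, it is labeled): it has marker B.
By R12 (it meets criterion B1, it has attribute W1, it is labeled): it carries flag V.
By R17 (it has attribute M): it meets criterion A.
By R21 (it meets criterion A, it meets criterion K, it meets criterion J): it is an oxidizer.
By R24 (it carries flag V, it is labeled, it has marker B): it is stored cold.
By R26 (it is an oxidizer, it is in state S1): it is aqueous.
By R5 (it is stored cold, it carries flag N2): it is light-sensitive.
By R3 (it is aqueous, it is light-sensitive, it requires a fume hood): it meets criterion Z.
By R28 (it meets criterion Z): it has marker F1.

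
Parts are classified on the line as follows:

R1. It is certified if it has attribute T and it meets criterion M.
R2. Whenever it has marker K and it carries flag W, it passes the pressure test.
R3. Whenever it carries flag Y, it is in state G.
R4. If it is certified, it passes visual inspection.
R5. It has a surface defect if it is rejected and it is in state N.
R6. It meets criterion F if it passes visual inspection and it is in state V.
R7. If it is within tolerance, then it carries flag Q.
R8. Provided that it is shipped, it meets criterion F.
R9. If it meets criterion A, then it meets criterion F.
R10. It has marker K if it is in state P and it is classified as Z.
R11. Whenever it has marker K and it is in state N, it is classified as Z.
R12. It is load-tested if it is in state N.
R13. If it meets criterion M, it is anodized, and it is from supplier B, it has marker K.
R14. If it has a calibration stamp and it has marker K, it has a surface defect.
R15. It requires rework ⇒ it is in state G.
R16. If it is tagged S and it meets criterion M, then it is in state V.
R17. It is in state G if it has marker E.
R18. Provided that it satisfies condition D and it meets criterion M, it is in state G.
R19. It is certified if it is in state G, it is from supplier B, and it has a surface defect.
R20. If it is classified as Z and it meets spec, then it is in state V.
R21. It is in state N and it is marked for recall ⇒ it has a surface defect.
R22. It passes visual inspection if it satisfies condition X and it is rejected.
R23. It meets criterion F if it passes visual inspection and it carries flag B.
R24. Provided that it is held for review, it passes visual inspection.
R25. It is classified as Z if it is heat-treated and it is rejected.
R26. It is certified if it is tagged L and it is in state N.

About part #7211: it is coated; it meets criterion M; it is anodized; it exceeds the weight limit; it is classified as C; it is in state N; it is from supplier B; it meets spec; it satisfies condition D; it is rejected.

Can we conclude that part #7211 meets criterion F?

By R5 (it is rejected, it is in state N): it has a surface defect.
By R13 (it meets criterion M, it is anodized, it is from supplier B): it has marker K.
By R18 (it satisfies condition D, it meets criterion M): it is in state G.
By R19 (it is in state G, it is from supplier B, it has a surface defect): it is certified.
By R4 (it is certified): it passes visual inspection.
By R11 (it has marker K, it is in state N): it is classified as Z.
By R20 (it is classified as Z, it meets spec): it is in state V.
By R6 (it passes visual inspection, it is in state V): it meets criterion F.

Yes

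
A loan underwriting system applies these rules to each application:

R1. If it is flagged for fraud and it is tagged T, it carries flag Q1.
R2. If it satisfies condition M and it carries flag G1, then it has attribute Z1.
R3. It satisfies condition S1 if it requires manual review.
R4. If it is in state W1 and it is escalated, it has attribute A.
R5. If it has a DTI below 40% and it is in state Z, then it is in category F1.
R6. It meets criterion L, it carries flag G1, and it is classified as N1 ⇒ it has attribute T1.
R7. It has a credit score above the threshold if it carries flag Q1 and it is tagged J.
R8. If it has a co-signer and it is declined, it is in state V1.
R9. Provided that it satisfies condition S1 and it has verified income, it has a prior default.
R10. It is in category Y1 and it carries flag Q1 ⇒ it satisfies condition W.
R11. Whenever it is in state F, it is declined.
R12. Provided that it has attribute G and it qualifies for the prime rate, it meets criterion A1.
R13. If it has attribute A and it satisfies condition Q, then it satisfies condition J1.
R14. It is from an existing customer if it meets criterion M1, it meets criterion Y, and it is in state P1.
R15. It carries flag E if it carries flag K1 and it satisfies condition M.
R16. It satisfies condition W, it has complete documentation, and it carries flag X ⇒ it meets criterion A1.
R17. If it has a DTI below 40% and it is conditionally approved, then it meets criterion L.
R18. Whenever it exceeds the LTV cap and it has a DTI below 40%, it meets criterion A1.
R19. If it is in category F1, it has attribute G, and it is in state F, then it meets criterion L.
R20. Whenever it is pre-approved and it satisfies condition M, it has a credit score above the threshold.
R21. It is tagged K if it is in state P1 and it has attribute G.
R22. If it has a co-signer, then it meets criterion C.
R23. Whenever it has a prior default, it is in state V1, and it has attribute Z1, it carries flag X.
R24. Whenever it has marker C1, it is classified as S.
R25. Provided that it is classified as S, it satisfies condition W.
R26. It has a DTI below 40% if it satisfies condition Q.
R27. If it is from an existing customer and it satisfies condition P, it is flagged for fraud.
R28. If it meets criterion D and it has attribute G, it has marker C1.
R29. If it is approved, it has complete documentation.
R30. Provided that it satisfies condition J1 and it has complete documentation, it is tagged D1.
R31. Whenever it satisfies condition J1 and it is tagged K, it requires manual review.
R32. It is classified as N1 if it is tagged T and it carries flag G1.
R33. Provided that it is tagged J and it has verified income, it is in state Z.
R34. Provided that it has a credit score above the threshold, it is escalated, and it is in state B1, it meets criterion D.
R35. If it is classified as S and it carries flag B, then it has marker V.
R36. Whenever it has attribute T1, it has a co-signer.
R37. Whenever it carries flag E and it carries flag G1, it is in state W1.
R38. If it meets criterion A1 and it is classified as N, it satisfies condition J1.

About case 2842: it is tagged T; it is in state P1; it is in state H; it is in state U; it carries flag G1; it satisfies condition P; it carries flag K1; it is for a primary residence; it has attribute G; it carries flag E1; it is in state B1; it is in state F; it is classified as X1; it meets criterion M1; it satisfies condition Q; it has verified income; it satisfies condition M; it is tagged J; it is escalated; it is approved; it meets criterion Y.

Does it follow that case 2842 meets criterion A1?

By R2 (it satisfies condition M, it carries flag G1): it has attribute Z1.
By R11 (it is in state F): it is declined.
By R14 (it meets criterion M1, it meets criterion Y, it is in state P1): it is from an existing customer.
By R15 (it carries flag K1, it satisfies condition M): it carries flag E.
By R21 (it is in state P1, it has attribute G): it is tagged K.
By R26 (it satisfies condition Q): it has a DTI below 40%.
By R27 (it is from an existing customer, it satisfies condition P): it is flagged for fraud.
By R29 (it is approved): it has complete documentation.
By R32 (it is tagged T, it carries flag G1): it is classified as N1.
By R33 (it is tagged J, it has verified income): it is in state Z.
By R37 (it carries flag E, it carries flag G1): it is in state W1.
By R1 (it is flagged for fraud, it is tagged T): it carries flag Q1.
By R4 (it is in state W1, it is escalated): it has attribute A.
By R5 (it has a DTI below 40%, it is in state Z): it is in category F1.
By R7 (it carries flag Q1, it is tagged J): it has a credit score above the threshold.
By R13 (it has attribute A, it satisfies condition Q): it satisfies condition J1.
By R19 (it is in category F1, it has attribute G, it is in state F): it meets criterion L.
By R31 (it satisfies condition J1, it is tagged K): it requires manual review.
By R34 (it has a credit score above the threshold, it is escalated, it is in state B1): it meets criterion D.
By R3 (it requires manual review): it satisfies condition S1.
By R6 (it meets criterion L, it carries flag G1, it is classified as N1): it has attribute T1.
By R9 (it satisfies condition S1, it has verified income): it has a prior default.
By R28 (it meets criterion D, it has attribute G): it has marker C1.
By R36 (it has attribute T1): it has a co-signer.
By R8 (it has a co-signer, it is declined): it is in state V1.
By R23 (it has a prior default, it is in state V1, it has attribute Z1): it carries flag X.
By R24 (it has marker C1): it is classified as S.
By R25 (it is classified as S): it satisfies condition W.
By R16 (it satisfies condition W, it has complete documentation, it carries flag X): it meets criterion A1.

Yes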